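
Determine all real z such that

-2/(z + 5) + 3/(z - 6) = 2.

Multiply both sides by (z + 5)(z - 6):
-2(z - 6) + 3(z + 5) = 2(z + 5)(z - 6).
Expand and collect terms: 2z^2 - 3z - 87 = 0.
By the quadratic formula, z = (3 +/- sqrt(705)) / 4, so z ~= 7.388 or z ~= -5.888.
Neither value makes a denominator zero (z != -5, z != 6), so both are valid.

z = -5.888 or z = 7.388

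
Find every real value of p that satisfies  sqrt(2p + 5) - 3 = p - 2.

Isolate the radical: sqrt(2p + 5) = p + 1.
Square both sides: 2p + 5 = (p + 1)^2.
Expand and rearrange: p^2 - 4 = 0.
Solving gives p = 2 or p = -2.
Check each candidate in the original equation:
  p = 2: sqrt(9) = 3, while p + 1 = 3 — valid.
  p = -2: sqrt(1) = 1, while p + 1 = -1 — extraneous.

p = 2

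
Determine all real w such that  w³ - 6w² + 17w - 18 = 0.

Possible rational roots are divisors of -18. Testing w = 2 gives 0, so (w - 2) is a factor.
Divide: w³ - 6w² + 17w - 18 = (w - 2)(w² - 4w + 9).
The quadratic w² - 4w + 9 has discriminant -20 < 0, so no further real roots.

w = 2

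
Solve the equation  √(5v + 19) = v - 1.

Square both sides: 5v + 19 = (v - 1)².
Expand and rearrange: v² - 7v - 18 = 0.
Solving gives v = 9 or v = -2.
Check each candidate in the original equation:
  v = 9: √(64) = 8, while v - 1 = 8 — valid.
  v = -2: √(9) = 3, while v - 1 = -3 — extraneous.

v = 9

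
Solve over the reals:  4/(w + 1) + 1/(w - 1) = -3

Multiply both sides by (w + 1)(w - 1):
4(w - 1) + (w + 1) = -3(w + 1)(w - 1).
Expand and collect terms: -3w^2 - 5w + 6 = 0.
By the quadratic formula, w = (5 +/- sqrt(97)) / -6, so w ~= -2.4748 or w ~= 0.8081.
Neither value makes a denominator zero (w != -1, w != 1), so both are valid.

w = -2.4748 or w = 0.8081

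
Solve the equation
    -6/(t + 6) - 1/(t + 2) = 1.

Multiply both sides by (t + 6)(t + 2):
-6(t + 2) - (t + 6) = (t + 6)(t + 2).
Expand and collect terms: t^2 + 15t + 30 = 0.
By the quadratic formula, t = (-15 +/- sqrt(105)) / 2, so t ~= -2.3765 or t ~= -12.6235.
Neither value makes a denominator zero (t != -6, t != -2), so both are valid.

t = -12.6235 or t = -2.3765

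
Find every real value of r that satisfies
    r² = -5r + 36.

Bring every term to one side: r² + 5r - 36 = 0.
Factor: (r + 9)(r - 4) = 0.
So r = -9 or r = 4.

r = -9 or r = 4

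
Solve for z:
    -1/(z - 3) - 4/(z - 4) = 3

Multiply both sides by (z - 3)(z - 4):
-(z - 4) - 4(z - 3) = 3(z - 3)(z - 4).
Expand and collect terms: 3z^2 - 16z + 20 = 0.
Factor or apply the quadratic formula: z = 3.3333 or z = 2.
Neither value makes a denominator zero (z != 3, z != 4), so both are valid.

z = 2 or z = 3.3333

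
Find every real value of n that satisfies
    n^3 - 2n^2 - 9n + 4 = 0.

n = -2.4142 or n = 0.4142 or n = 4

Possible rational roots are divisors of 4. Testing n = 4 gives 0, so (n - 4) is a factor.
Divide: n^3 - 2n^2 - 9n + 4 = (n - 4)(n^2 + 2n - 1).
Apply the quadratic formula to n^2 + 2n - 1 = 0: n = (-2 +/- sqrt(8))/2, i.e. n ~= 0.4142 or n ~= -2.4142.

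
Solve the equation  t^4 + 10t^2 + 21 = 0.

No real solutions.

Let u = t^2. The equation becomes u^2 + 10u + 21 = 0.
Factor: (u + 7)(u + 3) = 0, so u = -7 or u = -3.
t^2 = -7 < 0 has no real solution.
t^2 = -3 < 0 has no real solution.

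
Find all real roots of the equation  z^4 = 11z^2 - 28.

Let u = z^2. The equation becomes u^2 - 11u + 28 = 0.
Factor: (u - 4)(u - 7) = 0, so u = 4 or u = 7.
z^2 = 4 gives z = +/-2.
z^2 = 7 gives z = +/-sqrt(7) ~= +/-2.6458.

z = -2.6458 or z = -2 or z = 2 or z = 2.6458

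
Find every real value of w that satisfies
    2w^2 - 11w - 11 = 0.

w = -0.8642 or w = 6.3642

Discriminant: (-11)^2 - 4*2*(-11) = 209.
Quadratic formula: w = (11 +/- sqrt(209)) / 4.
So w = 11/4 + sqrt(209)/4 ~= 6.3642 or w = 11/4 - sqrt(209)/4 ~= -0.8642.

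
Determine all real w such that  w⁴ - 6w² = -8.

Let u = w². The equation becomes u² - 6u + 8 = 0.
Factor: (u - 4)(u - 2) = 0, so u = 4 or u = 2.
w² = 4 gives w = ±2.
w² = 2 gives w = ±√(2) ≈ ±1.4142.

w = -2 or w = -1.4142 or w = 1.4142 or w = 2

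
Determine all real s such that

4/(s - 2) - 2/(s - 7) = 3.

Multiply both sides by (s - 2)(s - 7):
4(s - 7) - 2(s - 2) = 3(s - 2)(s - 7).
Expand and collect terms: 3s^2 - 29s + 66 = 0.
Factor or apply the quadratic formula: s = 6 or s = 3.6667.
Neither value makes a denominator zero (s != 2, s != 7), so both are valid.

s = 3.6667 or s = 6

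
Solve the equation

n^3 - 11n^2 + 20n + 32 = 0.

n = -1 or n = 4 or n = 8

Possible rational roots are divisors of 32. Testing n = 4 gives 0, so (n - 4) is a factor.
Divide: n^3 - 11n^2 + 20n + 32 = (n - 4)(n^2 - 7n - 8).
Factor the quadratic: n = 8 or n = -1.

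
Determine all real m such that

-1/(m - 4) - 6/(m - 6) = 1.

m = -1.3723 or m = 4.3723

Multiply both sides by (m - 4)(m - 6):
-(m - 6) - 6(m - 4) = (m - 4)(m - 6).
Expand and collect terms: m² - 3m - 6 = 0.
By the quadratic formula, m = (3 ± √33) / 2, so m ≈ 4.3723 or m ≈ -1.3723.
Neither value makes a denominator zero (m ≠ 4, m ≠ 6), so both are valid.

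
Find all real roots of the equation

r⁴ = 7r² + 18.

r = -3 or r = 3

Let u = r². The equation becomes u² - 7u - 18 = 0.
Factor: (u - 9)(u + 2) = 0, so u = 9 or u = -2.
r² = 9 gives r = ±3.
r² = -2 < 0 has no real solution.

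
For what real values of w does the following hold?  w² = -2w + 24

Bring every term to one side: w² + 2w - 24 = 0.
Factor: (w - 4)(w + 6) = 0.
So w = 4 or w = -6.

w = -6 or w = 4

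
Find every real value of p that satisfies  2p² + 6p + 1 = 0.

p = -2.8229 or p = -0.1771

Discriminant: (6)² − 4·2·1 = 28.
Quadratic formula: p = (-6 ± √28) / 4.
So p = -3/2 + √(7)/2 ≈ -0.1771 or p = -3/2 - √(7)/2 ≈ -2.8229.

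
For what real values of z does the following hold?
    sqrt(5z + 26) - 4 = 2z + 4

z = -2

Isolate the radical: sqrt(5z + 26) = 2z + 8.
Square both sides: 5z + 26 = (2z + 8)^2.
Expand and rearrange: 4z^2 + 27z + 38 = 0.
Solving gives z = -2 or z = -4.75.
Check each candidate in the original equation:
  z = -2: sqrt(16) = 4, while 2z + 8 = 4 — valid.
  z = -4.75: sqrt(2.25) = 1.5, while 2z + 8 = -1.5 — extraneous.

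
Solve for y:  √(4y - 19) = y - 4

Square both sides: 4y - 19 = (y - 4)².
Expand and rearrange: y² - 12y + 35 = 0.
Solving gives y = 7 or y = 5.
Check each candidate in the original equation:
  y = 7: √(9) = 3, while y - 4 = 3 — valid.
  y = 5: √(1) = 1, while y - 4 = 1 — valid.

y = 5 or y = 7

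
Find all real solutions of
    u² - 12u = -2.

u = 0.169 or u = 11.831

Rearrange to standard form: u² - 12u + 2 = 0.
Discriminant: (-12)² − 4·1·2 = 136.
Quadratic formula: u = (12 ± √136) / 2.
So u = √(34) + 6 ≈ 11.831 or u = 6 - √(34) ≈ 0.169.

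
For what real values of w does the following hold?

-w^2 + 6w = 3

w = 0.5505 or w = 5.4495

Rearrange to standard form: -w^2 + 6w - 3 = 0.
Discriminant: (6)^2 - 4*(-1)*(-3) = 24.
Quadratic formula: w = (-6 +/- sqrt(24)) / (-2).
So w = 3 - sqrt(6) ~= 0.5505 or w = sqrt(6) + 3 ~= 5.4495.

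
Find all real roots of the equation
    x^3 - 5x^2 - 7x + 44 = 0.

x = -2.8541 or x = 3.8541 or x = 4

Possible rational roots are divisors of 44. Testing x = 4 gives 0, so (x - 4) is a factor.
Divide: x^3 - 5x^2 - 7x + 44 = (x - 4)(x^2 - x - 11).
Apply the quadratic formula to x^2 - x - 11 = 0: x = (1 +/- sqrt(45))/2, i.e. x ~= 3.8541 or x ~= -2.8541.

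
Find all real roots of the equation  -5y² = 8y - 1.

Rearrange to standard form: -5y² - 8y + 1 = 0.
Discriminant: (-8)² − 4·(-5)·1 = 84.
Quadratic formula: y = (8 ± √84) / (-10).
So y = -√(21)/5 - 4/5 ≈ -1.7165 or y = -4/5 + √(21)/5 ≈ 0.1165.

y = -1.7165 or y = 0.1165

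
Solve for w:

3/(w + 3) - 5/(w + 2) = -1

Multiply both sides by (w + 3)(w + 2):
3(w + 2) - 5(w + 3) = -(w + 3)(w + 2).
Expand and collect terms: -w² - 3w + 3 = 0.
By the quadratic formula, w = (3 ± √21) / -2, so w ≈ -3.7913 or w ≈ 0.7913.
Neither value makes a denominator zero (w ≠ -3, w ≠ -2), so both are valid.

w = -3.7913 or w = 0.7913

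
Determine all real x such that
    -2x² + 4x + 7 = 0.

x = -1.1213 or x = 3.1213

Discriminant: (4)² − 4·(-2)·7 = 72.
Quadratic formula: x = (-4 ± √72) / (-4).
So x = 1 - 3·√(2)/2 ≈ -1.1213 or x = 1 + 3·√(2)/2 ≈ 3.1213.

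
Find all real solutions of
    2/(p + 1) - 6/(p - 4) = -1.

Multiply both sides by (p + 1)(p - 4):
2(p - 4) - 6(p + 1) = -(p + 1)(p - 4).
Expand and collect terms: -p² + 7p + 18 = 0.
Factor or apply the quadratic formula: p = -2 or p = 9.
Neither value makes a denominator zero (p ≠ -1, p ≠ 4), so both are valid.

p = -2 or p = 9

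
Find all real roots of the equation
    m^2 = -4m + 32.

m = -8 or m = 4

Bring every term to one side: m^2 + 4m - 32 = 0.
Factor: (m + 8)(m - 4) = 0.
So m = -8 or m = 4.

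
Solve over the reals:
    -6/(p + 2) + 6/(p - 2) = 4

p = -3.1623 or p = 3.1623

Multiply both sides by (p + 2)(p - 2):
-6(p - 2) + 6(p + 2) = 4(p + 2)(p - 2).
Expand and collect terms: 4p^2 - 40 = 0.
By the quadratic formula, p = (0 +/- sqrt(640)) / 8, so p ~= 3.1623 or p ~= -3.1623.
Neither value makes a denominator zero (p != -2, p != 2), so both are valid.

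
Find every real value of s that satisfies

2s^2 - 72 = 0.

s = -6 or s = 6

Factor: 2(s - 6)(s + 6) = 0.
So s = 6 or s = -6.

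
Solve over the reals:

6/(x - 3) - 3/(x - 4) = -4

x = 1.8939 or x = 4.3561

Multiply both sides by (x - 3)(x - 4):
6(x - 4) - 3(x - 3) = -4(x - 3)(x - 4).
Expand and collect terms: -4x^2 + 25x - 33 = 0.
By the quadratic formula, x = (-25 +/- sqrt(97)) / -8, so x ~= 1.8939 or x ~= 4.3561.
Neither value makes a denominator zero (x != 3, x != 4), so both are valid.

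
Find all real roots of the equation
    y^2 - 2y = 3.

Bring every term to one side: y^2 - 2y - 3 = 0.
Factor: (y + 1)(y - 3) = 0.
So y = -1 or y = 3.

y = -1 or y = 3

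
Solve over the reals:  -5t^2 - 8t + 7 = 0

Discriminant: (-8)^2 - 4*(-5)*7 = 204.
Quadratic formula: t = (8 +/- sqrt(204)) / (-10).
So t = -sqrt(51)/5 - 4/5 ~= -2.2283 or t = -4/5 + sqrt(51)/5 ~= 0.6283.

t = -2.2283 or t = 0.6283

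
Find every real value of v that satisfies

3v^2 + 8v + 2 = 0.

v = -2.3874 or v = -0.2792

Discriminant: (8)^2 - 4*3*2 = 40.
Quadratic formula: v = (-8 +/- sqrt(40)) / 6.
So v = -4/3 + sqrt(10)/3 ~= -0.2792 or v = -4/3 - sqrt(10)/3 ~= -2.3874.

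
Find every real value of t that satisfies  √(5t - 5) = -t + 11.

Square both sides: 5t - 5 = (-t + 11)².
Expand and rearrange: t² - 27t + 126 = 0.
Solving gives t = 21 or t = 6.
Check each candidate in the original equation:
  t = 21: √(100) = 10, while -t + 11 = -10 — extraneous.
  t = 6: √(25) = 5, while -t + 11 = 5 — valid.

t = 6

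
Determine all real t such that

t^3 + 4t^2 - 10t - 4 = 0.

t = -5.6458 or t = -0.3542 or t = 2

Possible rational roots are divisors of -4. Testing t = 2 gives 0, so (t - 2) is a factor.
Divide: t^3 + 4t^2 - 10t - 4 = (t - 2)(t^2 + 6t + 2).
Apply the quadratic formula to t^2 + 6t + 2 = 0: t = (-6 +/- sqrt(28))/2, i.e. t ~= -0.3542 or t ~= -5.6458.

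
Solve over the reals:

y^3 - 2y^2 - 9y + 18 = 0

y = -3 or y = 2 or y = 3

Possible rational roots are divisors of 18. Testing y = 3 gives 0, so (y - 3) is a factor.
Divide: y^3 - 2y^2 - 9y + 18 = (y - 3)(y^2 + y - 6).
Factor the quadratic: y = 2 or y = -3.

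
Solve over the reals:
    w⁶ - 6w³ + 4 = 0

w = 0.9142 or w = 1.7365

Let u = w³. The equation becomes u² - 6u + 4 = 0.
By the quadratic formula, u = √(5) + 3 or u = 3 - √(5).
w³ = √(5) + 3 gives w = ∛(√(5) + 3) ≈ 1.7365.
w³ = 3 - √(5) gives w = ∛(3 - √(5)) ≈ 0.9142.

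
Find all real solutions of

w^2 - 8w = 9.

w = -1 or w = 9

Bring every term to one side: w^2 - 8w - 9 = 0.
Factor: (w + 1)(w - 9) = 0.
So w = -1 or w = 9.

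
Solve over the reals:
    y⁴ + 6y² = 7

y = -1 or y = 1

Let u = y². The equation becomes u² + 6u - 7 = 0.
Factor: (u - 1)(u + 7) = 0, so u = 1 or u = -7.
y² = 1 gives y = ±1.
y² = -7 < 0 has no real solution.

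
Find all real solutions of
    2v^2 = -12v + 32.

Bring every term to one side: 2v^2 + 12v - 32 = 0.
Factor: 2(v - 2)(v + 8) = 0.
So v = 2 or v = -8.

v = -8 or v = 2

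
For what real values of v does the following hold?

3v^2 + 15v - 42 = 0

v = -7 or v = 2

Factor: 3(v + 7)(v - 2) = 0.
So v = -7 or v = 2.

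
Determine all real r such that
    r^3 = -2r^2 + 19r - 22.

r = -5.873 or r = 1.873 or r = 2

Rearrange: r^3 + 2r^2 - 19r + 22 = 0.
Possible rational roots are divisors of 22. Testing r = 2 gives 0, so (r - 2) is a factor.
Divide: r^3 + 2r^2 - 19r + 22 = (r - 2)(r^2 + 4r - 11).
Apply the quadratic formula to r^2 + 4r - 11 = 0: r = (-4 +/- sqrt(60))/2, i.e. r ~= 1.873 or r ~= -5.873.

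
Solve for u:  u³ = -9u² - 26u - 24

Rearrange: u³ + 9u² + 26u + 24 = 0.
Possible rational roots are divisors of 24. Testing u = -4 gives 0, so (u + 4) is a factor.
Divide: u³ + 9u² + 26u + 24 = (u + 4)(u² + 5u + 6).
Factor the quadratic: u = -2 or u = -3.

u = -4 or u = -3 or u = -2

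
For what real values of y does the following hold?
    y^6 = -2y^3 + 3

y = -1.4422 or y = 1

Let u = y^3. The equation becomes u^2 + 2u - 3 = 0.
Factor: (u - 1)(u + 3) = 0, so u = 1 or u = -3.
y^3 = 1 gives y = 1.
y^3 = -3 gives y = -(3)^(1/3) ~= -1.4422.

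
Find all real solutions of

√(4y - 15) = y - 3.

y = 4 or y = 6

Square both sides: 4y - 15 = (y - 3)².
Expand and rearrange: y² - 10y + 24 = 0.
Solving gives y = 6 or y = 4.
Check each candidate in the original equation:
  y = 6: √(9) = 3, while y - 3 = 3 — valid.
  y = 4: √(1) = 1, while y - 3 = 1 — valid.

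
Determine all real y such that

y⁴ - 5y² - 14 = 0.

y = -2.6458 or y = 2.6458

Let u = y². The equation becomes u² - 5u - 14 = 0.
Factor: (u + 2)(u - 7) = 0, so u = -2 or u = 7.
y² = -2 < 0 has no real solution.
y² = 7 gives y = ±√(7) ≈ ±2.6458.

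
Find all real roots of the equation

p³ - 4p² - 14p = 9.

p = -1.4051 or p = -1 or p = 6.4051

Rearrange: p³ - 4p² - 14p - 9 = 0.
Possible rational roots are divisors of -9. Testing p = -1 gives 0, so (p + 1) is a factor.
Divide: p³ - 4p² - 14p - 9 = (p + 1)(p² - 5p - 9).
Apply the quadratic formula to p² - 5p - 9 = 0: p = (5 ± √61)/2, i.e. p ≈ 6.4051 or p ≈ -1.4051.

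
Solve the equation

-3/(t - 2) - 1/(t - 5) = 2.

t = 0.3206 or t = 4.6794

Multiply both sides by (t - 2)(t - 5):
-3(t - 5) - (t - 2) = 2(t - 2)(t - 5).
Expand and collect terms: 2t^2 - 10t + 3 = 0.
By the quadratic formula, t = (10 +/- sqrt(76)) / 4, so t ~= 4.6794 or t ~= 0.3206.
Neither value makes a denominator zero (t != 2, t != 5), so both are valid.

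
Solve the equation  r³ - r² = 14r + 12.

Rearrange: r³ - r² - 14r - 12 = 0.
Possible rational roots are divisors of -12. Testing r = -1 gives 0, so (r + 1) is a factor.
Divide: r³ - r² - 14r - 12 = (r + 1)(r² - 2r - 12).
Apply the quadratic formula to r² - 2r - 12 = 0: r = (2 ± √52)/2, i.e. r ≈ 4.6056 or r ≈ -2.6056.

r = -2.6056 or r = -1 or r = 4.6056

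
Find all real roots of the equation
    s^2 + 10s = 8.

Rearrange to standard form: s^2 + 10s - 8 = 0.
Discriminant: (10)^2 - 4*1*(-8) = 132.
Quadratic formula: s = (-10 +/- sqrt(132)) / 2.
So s = -5 + sqrt(33) ~= 0.7446 or s = -sqrt(33) - 5 ~= -10.7446.

s = -10.7446 or s = 0.7446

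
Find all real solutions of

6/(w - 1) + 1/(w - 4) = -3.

w = -1.1387 or w = 3.8054

Multiply both sides by (w - 1)(w - 4):
6(w - 4) + (w - 1) = -3(w - 1)(w - 4).
Expand and collect terms: -3w² + 8w + 13 = 0.
By the quadratic formula, w = (-8 ± √220) / -6, so w ≈ -1.1387 or w ≈ 3.8054.
Neither value makes a denominator zero (w ≠ 1, w ≠ 4), so both are valid.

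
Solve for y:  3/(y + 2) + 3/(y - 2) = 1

Multiply both sides by (y + 2)(y - 2):
3(y - 2) + 3(y + 2) = (y + 2)(y - 2).
Expand and collect terms: y² - 6y - 4 = 0.
By the quadratic formula, y = (6 ± √52) / 2, so y ≈ 6.6056 or y ≈ -0.6056.
Neither value makes a denominator zero (y ≠ -2, y ≠ 2), so both are valid.

y = -0.6056 or y = 6.6056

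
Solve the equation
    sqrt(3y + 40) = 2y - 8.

y = 8

Square both sides: 3y + 40 = (2y - 8)^2.
Expand and rearrange: 4y^2 - 35y + 24 = 0.
Solving gives y = 8 or y = 0.75.
Check each candidate in the original equation:
  y = 8: sqrt(64) = 8, while 2y - 8 = 8 — valid.
  y = 0.75: sqrt(42.25) = 6.5, while 2y - 8 = -6.5 — extraneous.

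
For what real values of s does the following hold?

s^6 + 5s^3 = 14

Let u = s^3. The equation becomes u^2 + 5u - 14 = 0.
Factor: (u + 7)(u - 2) = 0, so u = -7 or u = 2.
s^3 = -7 gives s = -(7)^(1/3) ~= -1.9129.
s^3 = 2 gives s = (2)^(1/3) ~= 1.2599.

s = -1.9129 or s = 1.2599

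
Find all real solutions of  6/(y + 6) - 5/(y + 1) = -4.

y = -7.25 or y = 0

Multiply both sides by (y + 6)(y + 1):
6(y + 1) - 5(y + 6) = -4(y + 6)(y + 1).
Expand and collect terms: -4y² - 29y = 0.
Factor or apply the quadratic formula: y = -7.25 or y = 0.
Neither value makes a denominator zero (y ≠ -6, y ≠ -1), so both are valid.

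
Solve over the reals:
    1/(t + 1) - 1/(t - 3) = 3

Multiply both sides by (t + 1)(t - 3):
(t - 3) - (t + 1) = 3(t + 1)(t - 3).
Expand and collect terms: 3t² - 6t - 5 = 0.
By the quadratic formula, t = (6 ± √96) / 6, so t ≈ 2.633 or t ≈ -0.633.
Neither value makes a denominator zero (t ≠ -1, t ≠ 3), so both are valid.

t = -0.633 or t = 2.633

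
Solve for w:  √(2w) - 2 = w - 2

Isolate the radical: √(2w) = w.
Square both sides: 2w = (w)².
Expand and rearrange: w² - 2w = 0.
Solving gives w = 2 or w = 0.
Check each candidate in the original equation:
  w = 2: √(4) = 2, while w = 2 — valid.
  w = 0: √(0) = 0, while w = 0 — valid.

w = 0 or w = 2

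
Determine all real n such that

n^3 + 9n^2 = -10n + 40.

n = -6.5311 or n = -4 or n = 1.5311

Rearrange: n^3 + 9n^2 + 10n - 40 = 0.
Possible rational roots are divisors of -40. Testing n = -4 gives 0, so (n + 4) is a factor.
Divide: n^3 + 9n^2 + 10n - 40 = (n + 4)(n^2 + 5n - 10).
Apply the quadratic formula to n^2 + 5n - 10 = 0: n = (-5 +/- sqrt(65))/2, i.e. n ~= 1.5311 or n ~= -6.5311.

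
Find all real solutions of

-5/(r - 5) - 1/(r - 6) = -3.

r = 5.7362 or r = 7.2638

Multiply both sides by (r - 5)(r - 6):
-5(r - 6) - (r - 5) = -3(r - 5)(r - 6).
Expand and collect terms: -3r² + 39r - 125 = 0.
By the quadratic formula, r = (-39 ± √21) / -6, so r ≈ 5.7362 or r ≈ 7.2638.
Neither value makes a denominator zero (r ≠ 5, r ≠ 6), so both are valid.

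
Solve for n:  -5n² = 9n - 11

Rearrange to standard form: -5n² - 9n + 11 = 0.
Discriminant: (-9)² − 4·(-5)·11 = 301.
Quadratic formula: n = (9 ± √301) / (-10).
So n = -√(301)/10 - 9/10 ≈ -2.6349 or n = -9/10 + √(301)/10 ≈ 0.8349.

n = -2.6349 or n = 0.8349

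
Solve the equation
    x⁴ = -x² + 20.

x = -2 or x = 2

Let u = x². The equation becomes u² + u - 20 = 0.
Factor: (u - 4)(u + 5) = 0, so u = 4 or u = -5.
x² = 4 gives x = ±2.
x² = -5 < 0 has no real solution.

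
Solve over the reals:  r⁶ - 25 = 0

Let u = r³. The equation becomes u² - 25 = 0.
Factor: (u - 5)(u + 5) = 0, so u = 5 or u = -5.
r³ = 5 gives r = ∛(5) ≈ 1.71.
r³ = -5 gives r = -∛(5) ≈ -1.71.

r = -1.71 or r = 1.71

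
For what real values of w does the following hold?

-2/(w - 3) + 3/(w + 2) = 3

w = -0.7863 or w = 2.1196

Multiply both sides by (w - 3)(w + 2):
-2(w + 2) + 3(w - 3) = 3(w - 3)(w + 2).
Expand and collect terms: 3w² - 4w - 5 = 0.
By the quadratic formula, w = (4 ± √76) / 6, so w ≈ 2.1196 or w ≈ -0.7863.
Neither value makes a denominator zero (w ≠ 3, w ≠ -2), so both are valid.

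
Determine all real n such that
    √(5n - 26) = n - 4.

Square both sides: 5n - 26 = (n - 4)².
Expand and rearrange: n² - 13n + 42 = 0.
Solving gives n = 7 or n = 6.
Check each candidate in the original equation:
  n = 7: √(9) = 3, while n - 4 = 3 — valid.
  n = 6: √(4) = 2, while n - 4 = 2 — valid.

n = 6 or n = 7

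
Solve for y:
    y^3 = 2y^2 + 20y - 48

y = -4.6056 or y = 2.6056 or y = 4

Rearrange: y^3 - 2y^2 - 20y + 48 = 0.
Possible rational roots are divisors of 48. Testing y = 4 gives 0, so (y - 4) is a factor.
Divide: y^3 - 2y^2 - 20y + 48 = (y - 4)(y^2 + 2y - 12).
Apply the quadratic formula to y^2 + 2y - 12 = 0: y = (-2 +/- sqrt(52))/2, i.e. y ~= 2.6056 or y ~= -4.6056.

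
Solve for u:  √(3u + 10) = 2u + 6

u = -2

Square both sides: 3u + 10 = (2u + 6)².
Expand and rearrange: 4u² + 21u + 26 = 0.
Solving gives u = -2 or u = -3.25.
Check each candidate in the original equation:
  u = -2: √(4) = 2, while 2u + 6 = 2 — valid.
  u = -3.25: √(0.25) = 0.5, while 2u + 6 = -0.5 — extraneous.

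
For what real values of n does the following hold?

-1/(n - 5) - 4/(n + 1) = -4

n = -0.0472 or n = 5.2972

Multiply both sides by (n - 5)(n + 1):
-(n + 1) - 4(n - 5) = -4(n - 5)(n + 1).
Expand and collect terms: -4n^2 + 21n + 1 = 0.
By the quadratic formula, n = (-21 +/- sqrt(457)) / -8, so n ~= -0.0472 or n ~= 5.2972.
Neither value makes a denominator zero (n != 5, n != -1), so both are valid.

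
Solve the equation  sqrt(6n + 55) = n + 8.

n = -1

Square both sides: 6n + 55 = (n + 8)^2.
Expand and rearrange: n^2 + 10n + 9 = 0.
Solving gives n = -1 or n = -9.
Check each candidate in the original equation:
  n = -1: sqrt(49) = 7, while n + 8 = 7 — valid.
  n = -9: sqrt(1) = 1, while n + 8 = -1 — extraneous.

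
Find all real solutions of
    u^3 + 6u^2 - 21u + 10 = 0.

Possible rational roots are divisors of 10. Testing u = 2 gives 0, so (u - 2) is a factor.
Divide: u^3 + 6u^2 - 21u + 10 = (u - 2)(u^2 + 8u - 5).
Apply the quadratic formula to u^2 + 8u - 5 = 0: u = (-8 +/- sqrt(84))/2, i.e. u ~= 0.5826 or u ~= -8.5826.

u = -8.5826 or u = 0.5826 or u = 2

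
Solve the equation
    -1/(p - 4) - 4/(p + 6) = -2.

p = -4.1161 or p = 4.6161

Multiply both sides by (p - 4)(p + 6):
-(p + 6) - 4(p - 4) = -2(p - 4)(p + 6).
Expand and collect terms: -2p² + p + 38 = 0.
By the quadratic formula, p = (-1 ± √305) / -4, so p ≈ -4.1161 or p ≈ 4.6161.
Neither value makes a denominator zero (p ≠ 4, p ≠ -6), so both are valid.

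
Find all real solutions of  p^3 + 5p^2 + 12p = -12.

Rearrange: p^3 + 5p^2 + 12p + 12 = 0.
Possible rational roots are divisors of 12. Testing p = -2 gives 0, so (p + 2) is a factor.
Divide: p^3 + 5p^2 + 12p + 12 = (p + 2)(p^2 + 3p + 6).
The quadratic p^2 + 3p + 6 has discriminant -15 < 0, so no further real roots.

p = -2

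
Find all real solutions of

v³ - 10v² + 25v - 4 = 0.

v = 0.1716 or v = 4 or v = 5.8284

Possible rational roots are divisors of -4. Testing v = 4 gives 0, so (v - 4) is a factor.
Divide: v³ - 10v² + 25v - 4 = (v - 4)(v² - 6v + 1).
Apply the quadratic formula to v² - 6v + 1 = 0: v = (6 ± √32)/2, i.e. v ≈ 5.8284 or v ≈ 0.1716.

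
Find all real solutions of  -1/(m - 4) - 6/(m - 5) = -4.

Multiply both sides by (m - 4)(m - 5):
-(m - 5) - 6(m - 4) = -4(m - 4)(m - 5).
Expand and collect terms: -4m² + 43m - 109 = 0.
By the quadratic formula, m = (-43 ± √105) / -8, so m ≈ 4.0941 or m ≈ 6.6559.
Neither value makes a denominator zero (m ≠ 4, m ≠ 5), so both are valid.

m = 4.0941 or m = 6.6559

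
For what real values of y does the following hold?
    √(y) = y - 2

y = 4

Square both sides: y = (y - 2)².
Expand and rearrange: y² - 5y + 4 = 0.
Solving gives y = 4 or y = 1.
Check each candidate in the original equation:
  y = 4: √(4) = 2, while y - 2 = 2 — valid.
  y = 1: √(1) = 1, while y - 2 = -1 — extraneous.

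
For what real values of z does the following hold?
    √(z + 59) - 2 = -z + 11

z = 5

Isolate the radical: √(z + 59) = -z + 13.
Square both sides: z + 59 = (-z + 13)².
Expand and rearrange: z² - 27z + 110 = 0.
Solving gives z = 22 or z = 5.
Check each candidate in the original equation:
  z = 22: √(81) = 9, while -z + 13 = -9 — extraneous.
  z = 5: √(64) = 8, while -z + 13 = 8 — valid.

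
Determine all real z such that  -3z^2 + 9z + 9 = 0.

z = -0.7913 or z = 3.7913

Discriminant: (9)^2 - 4*(-3)*9 = 189.
Quadratic formula: z = (-9 +/- sqrt(189)) / (-6).
So z = 3/2 - sqrt(21)/2 ~= -0.7913 or z = 3/2 + sqrt(21)/2 ~= 3.7913.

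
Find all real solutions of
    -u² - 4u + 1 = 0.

Discriminant: (-4)² − 4·(-1)·1 = 20.
Quadratic formula: u = (4 ± √20) / (-2).
So u = -√(5) - 2 ≈ -4.2361 or u = -2 + √(5) ≈ 0.2361.

u = -4.2361 or u = 0.2361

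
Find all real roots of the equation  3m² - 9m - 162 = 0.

Factor: 3(m - 9)(m + 6) = 0.
So m = 9 or m = -6.

m = -6 or m = 9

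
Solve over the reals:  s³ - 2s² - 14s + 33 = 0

Possible rational roots are divisors of 33. Testing s = 3 gives 0, so (s - 3) is a factor.
Divide: s³ - 2s² - 14s + 33 = (s - 3)(s² + s - 11).
Apply the quadratic formula to s² + s - 11 = 0: s = (-1 ± √45)/2, i.e. s ≈ 2.8541 or s ≈ -3.8541.

s = -3.8541 or s = 2.8541 or s = 3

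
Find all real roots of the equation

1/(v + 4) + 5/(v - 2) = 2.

v = -3.6533 or v = 4.6533

Multiply both sides by (v + 4)(v - 2):
(v - 2) + 5(v + 4) = 2(v + 4)(v - 2).
Expand and collect terms: 2v² - 2v - 34 = 0.
By the quadratic formula, v = (2 ± √276) / 4, so v ≈ 4.6533 or v ≈ -3.6533.
Neither value makes a denominator zero (v ≠ -4, v ≠ 2), so both are valid.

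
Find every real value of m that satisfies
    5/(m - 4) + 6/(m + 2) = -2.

Multiply both sides by (m - 4)(m + 2):
5(m + 2) + 6(m - 4) = -2(m - 4)(m + 2).
Expand and collect terms: -2m^2 - 7m + 30 = 0.
Factor or apply the quadratic formula: m = -6 or m = 2.5.
Neither value makes a denominator zero (m != 4, m != -2), so both are valid.

m = -6 or m = 2.5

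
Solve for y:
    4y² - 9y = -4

Rearrange to standard form: 4y² - 9y + 4 = 0.
Discriminant: (-9)² − 4·4·4 = 17.
Quadratic formula: y = (9 ± √17) / 8.
So y = √(17)/8 + 9/8 ≈ 1.6404 or y = 9/8 - √(17)/8 ≈ 0.6096.

y = 0.6096 or y = 1.6404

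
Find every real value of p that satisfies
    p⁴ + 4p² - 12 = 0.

p = -1.4142 or p = 1.4142

Let u = p². The equation becomes u² + 4u - 12 = 0.
Factor: (u + 6)(u - 2) = 0, so u = -6 or u = 2.
p² = -6 < 0 has no real solution.
p² = 2 gives p = ±√(2) ≈ ±1.4142.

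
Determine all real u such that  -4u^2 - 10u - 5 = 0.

u = -1.809 or u = -0.691

Discriminant: (-10)^2 - 4*(-4)*(-5) = 20.
Quadratic formula: u = (10 +/- sqrt(20)) / (-8).
So u = -5/4 - sqrt(5)/4 ~= -1.809 or u = -5/4 + sqrt(5)/4 ~= -0.691.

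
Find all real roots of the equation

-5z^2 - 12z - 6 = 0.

Discriminant: (-12)^2 - 4*(-5)*(-6) = 24.
Quadratic formula: z = (12 +/- sqrt(24)) / (-10).
So z = -6/5 - sqrt(6)/5 ~= -1.6899 or z = -6/5 + sqrt(6)/5 ~= -0.7101.

z = -1.6899 or z = -0.7101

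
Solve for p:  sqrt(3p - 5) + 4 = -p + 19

p = 10

Isolate the radical: sqrt(3p - 5) = -p + 15.
Square both sides: 3p - 5 = (-p + 15)^2.
Expand and rearrange: p^2 - 33p + 230 = 0.
Solving gives p = 23 or p = 10.
Check each candidate in the original equation:
  p = 23: sqrt(64) = 8, while -p + 15 = -8 — extraneous.
  p = 10: sqrt(25) = 5, while -p + 15 = 5 — valid.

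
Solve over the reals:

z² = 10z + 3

z = -0.2915 or z = 10.2915

Rearrange to standard form: z² - 10z - 3 = 0.
Discriminant: (-10)² − 4·1·(-3) = 112.
Quadratic formula: z = (10 ± √112) / 2.
So z = 5 + 2·√(7) ≈ 10.2915 or z = 5 - 2·√(7) ≈ -0.2915.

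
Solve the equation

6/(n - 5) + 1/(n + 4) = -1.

Multiply both sides by (n - 5)(n + 4):
6(n + 4) + (n - 5) = -(n - 5)(n + 4).
Expand and collect terms: -n² - 6n + 1 = 0.
By the quadratic formula, n = (6 ± √40) / -2, so n ≈ -6.1623 or n ≈ 0.1623.
Neither value makes a denominator zero (n ≠ 5, n ≠ -4), so both are valid.

n = -6.1623 or n = 0.1623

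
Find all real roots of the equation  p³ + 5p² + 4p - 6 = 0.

Possible rational roots are divisors of -6. Testing p = -3 gives 0, so (p + 3) is a factor.
Divide: p³ + 5p² + 4p - 6 = (p + 3)(p² + 2p - 2).
Apply the quadratic formula to p² + 2p - 2 = 0: p = (-2 ± √12)/2, i.e. p ≈ 0.7321 or p ≈ -2.7321.

p = -3 or p = -2.7321 or p = 0.7321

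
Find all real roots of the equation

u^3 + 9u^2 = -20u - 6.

u = -5.6458 or u = -3 or u = -0.3542

Rearrange: u^3 + 9u^2 + 20u + 6 = 0.
Possible rational roots are divisors of 6. Testing u = -3 gives 0, so (u + 3) is a factor.
Divide: u^3 + 9u^2 + 20u + 6 = (u + 3)(u^2 + 6u + 2).
Apply the quadratic formula to u^2 + 6u + 2 = 0: u = (-6 +/- sqrt(28))/2, i.e. u ~= -0.3542 or u ~= -5.6458.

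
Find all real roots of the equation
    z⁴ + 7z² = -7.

Let u = z². The equation becomes u² + 7u + 7 = 0.
By the quadratic formula, u = -7/2 + √(21)/2 or u = -7/2 - √(21)/2.
z² = -7/2 + √(21)/2 < 0 has no real solution.
z² = -7/2 - √(21)/2 < 0 has no real solution.

No real solutions.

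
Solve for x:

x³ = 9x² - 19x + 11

x = 1 or x = 1.7639 or x = 6.2361

Rearrange: x³ - 9x² + 19x - 11 = 0.
Possible rational roots are divisors of -11. Testing x = 1 gives 0, so (x - 1) is a factor.
Divide: x³ - 9x² + 19x - 11 = (x - 1)(x² - 8x + 11).
Apply the quadratic formula to x² - 8x + 11 = 0: x = (8 ± √20)/2, i.e. x ≈ 6.2361 or x ≈ 1.7639.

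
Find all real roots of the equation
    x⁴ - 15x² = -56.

x = -2.8284 or x = -2.6458 or x = 2.6458 or x = 2.8284

Let u = x². The equation becomes u² - 15u + 56 = 0.
Factor: (u - 7)(u - 8) = 0, so u = 7 or u = 8.
x² = 7 gives x = ±√(7) ≈ ±2.6458.
x² = 8 gives x = ±2·√(2) ≈ ±2.8284.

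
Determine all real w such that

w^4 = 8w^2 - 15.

w = -2.2361 or w = -1.7321 or w = 1.7321 or w = 2.2361

Let u = w^2. The equation becomes u^2 - 8u + 15 = 0.
Factor: (u - 3)(u - 5) = 0, so u = 3 or u = 5.
w^2 = 3 gives w = +/-sqrt(3) ~= +/-1.7321.
w^2 = 5 gives w = +/-sqrt(5) ~= +/-2.2361.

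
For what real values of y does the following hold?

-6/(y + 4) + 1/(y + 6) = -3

Multiply both sides by (y + 4)(y + 6):
-6(y + 6) + (y + 4) = -3(y + 4)(y + 6).
Expand and collect terms: -3y^2 - 25y - 40 = 0.
By the quadratic formula, y = (25 +/- sqrt(145)) / -6, so y ~= -6.1736 or y ~= -2.1597.
Neither value makes a denominator zero (y != -4, y != -6), so both are valid.

y = -6.1736 or y = -2.1597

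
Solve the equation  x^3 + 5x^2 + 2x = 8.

Rearrange: x^3 + 5x^2 + 2x - 8 = 0.
Possible rational roots are divisors of -8. Testing x = -2 gives 0, so (x + 2) is a factor.
Divide: x^3 + 5x^2 + 2x - 8 = (x + 2)(x^2 + 3x - 4).
Factor the quadratic: x = 1 or x = -4.

x = -4 or x = -2 or x = 1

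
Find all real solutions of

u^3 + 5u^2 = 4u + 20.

u = -5 or u = -2 or u = 2

Rearrange: u^3 + 5u^2 - 4u - 20 = 0.
Possible rational roots are divisors of -20. Testing u = -5 gives 0, so (u + 5) is a factor.
Divide: u^3 + 5u^2 - 4u - 20 = (u + 5)(u^2 - 4).
Factor the quadratic: u = 2 or u = -2.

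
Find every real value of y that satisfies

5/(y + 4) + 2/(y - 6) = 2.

y = -1.7846 or y = 7.2846

Multiply both sides by (y + 4)(y - 6):
5(y - 6) + 2(y + 4) = 2(y + 4)(y - 6).
Expand and collect terms: 2y^2 - 11y - 26 = 0.
By the quadratic formula, y = (11 +/- sqrt(329)) / 4, so y ~= 7.2846 or y ~= -1.7846.
Neither value makes a denominator zero (y != -4, y != 6), so both are valid.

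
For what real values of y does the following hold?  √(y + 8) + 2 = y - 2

y = 8

Isolate the radical: √(y + 8) = y - 4.
Square both sides: y + 8 = (y - 4)².
Expand and rearrange: y² - 9y + 8 = 0.
Solving gives y = 8 or y = 1.
Check each candidate in the original equation:
  y = 8: √(16) = 4, while y - 4 = 4 — valid.
  y = 1: √(9) = 3, while y - 4 = -3 — extraneous.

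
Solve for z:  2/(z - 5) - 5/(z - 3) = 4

z = 1.9248 or z = 5.3252

Multiply both sides by (z - 5)(z - 3):
2(z - 3) - 5(z - 5) = 4(z - 5)(z - 3).
Expand and collect terms: 4z^2 - 29z + 41 = 0.
By the quadratic formula, z = (29 +/- sqrt(185)) / 8, so z ~= 5.3252 or z ~= 1.9248.
Neither value makes a denominator zero (z != 5, z != 3), so both are valid.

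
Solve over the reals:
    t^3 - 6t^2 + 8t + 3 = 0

Possible rational roots are divisors of 3. Testing t = 3 gives 0, so (t - 3) is a factor.
Divide: t^3 - 6t^2 + 8t + 3 = (t - 3)(t^2 - 3t - 1).
Apply the quadratic formula to t^2 - 3t - 1 = 0: t = (3 +/- sqrt(13))/2, i.e. t ~= 3.3028 or t ~= -0.3028.

t = -0.3028 or t = 3 or t = 3.3028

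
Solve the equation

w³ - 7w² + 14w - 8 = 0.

w = 1 or w = 2 or w = 4

Possible rational roots are divisors of -8. Testing w = 2 gives 0, so (w - 2) is a factor.
Divide: w³ - 7w² + 14w - 8 = (w - 2)(w² - 5w + 4).
Factor the quadratic: w = 4 or w = 1.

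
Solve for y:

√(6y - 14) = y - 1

y = 3 or y = 5

Square both sides: 6y - 14 = (y - 1)².
Expand and rearrange: y² - 8y + 15 = 0.
Solving gives y = 5 or y = 3.
Check each candidate in the original equation:
  y = 5: √(16) = 4, while y - 1 = 4 — valid.
  y = 3: √(4) = 2, while y - 1 = 2 — valid.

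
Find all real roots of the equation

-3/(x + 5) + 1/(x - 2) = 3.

Multiply both sides by (x + 5)(x - 2):
-3(x - 2) + (x + 5) = 3(x + 5)(x - 2).
Expand and collect terms: 3x^2 + 11x - 41 = 0.
By the quadratic formula, x = (-11 +/- sqrt(613)) / 6, so x ~= 2.2931 or x ~= -5.9598.
Neither value makes a denominator zero (x != -5, x != 2), so both are valid.

x = -5.9598 or x = 2.2931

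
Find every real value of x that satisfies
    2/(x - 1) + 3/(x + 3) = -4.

x = -3.8365 or x = 0.5865

Multiply both sides by (x - 1)(x + 3):
2(x + 3) + 3(x - 1) = -4(x - 1)(x + 3).
Expand and collect terms: -4x^2 - 13x + 9 = 0.
By the quadratic formula, x = (13 +/- sqrt(313)) / -8, so x ~= -3.8365 or x ~= 0.5865.
Neither value makes a denominator zero (x != 1, x != -3), so both are valid.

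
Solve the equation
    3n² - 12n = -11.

Rearrange to standard form: 3n² - 12n + 11 = 0.
Discriminant: (-12)² − 4·3·11 = 12.
Quadratic formula: n = (12 ± √12) / 6.
So n = √(3)/3 + 2 ≈ 2.5774 or n = 2 - √(3)/3 ≈ 1.4226.

n = 1.4226 or n = 2.5774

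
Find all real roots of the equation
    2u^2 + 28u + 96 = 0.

Factor: 2(u + 8)(u + 6) = 0.
So u = -8 or u = -6.

u = -8 or u = -6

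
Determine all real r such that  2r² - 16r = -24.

r = 2 or r = 6

Bring every term to one side: 2r² - 16r + 24 = 0.
Factor: 2(r - 6)(r - 2) = 0.
So r = 6 or r = 2.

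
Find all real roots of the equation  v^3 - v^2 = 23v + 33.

v = -3 or v = -1.873 or v = 5.873

Rearrange: v^3 - v^2 - 23v - 33 = 0.
Possible rational roots are divisors of -33. Testing v = -3 gives 0, so (v + 3) is a factor.
Divide: v^3 - v^2 - 23v - 33 = (v + 3)(v^2 - 4v - 11).
Apply the quadratic formula to v^2 - 4v - 11 = 0: v = (4 +/- sqrt(60))/2, i.e. v ~= 5.873 or v ~= -1.873.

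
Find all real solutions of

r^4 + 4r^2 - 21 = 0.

Let u = r^2. The equation becomes u^2 + 4u - 21 = 0.
Factor: (u - 3)(u + 7) = 0, so u = 3 or u = -7.
r^2 = 3 gives r = +/-sqrt(3) ~= +/-1.7321.
r^2 = -7 < 0 has no real solution.

r = -1.7321 or r = 1.7321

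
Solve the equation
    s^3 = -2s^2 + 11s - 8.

s = -4.7016 or s = 1 or s = 1.7016

Rearrange: s^3 + 2s^2 - 11s + 8 = 0.
Possible rational roots are divisors of 8. Testing s = 1 gives 0, so (s - 1) is a factor.
Divide: s^3 + 2s^2 - 11s + 8 = (s - 1)(s^2 + 3s - 8).
Apply the quadratic formula to s^2 + 3s - 8 = 0: s = (-3 +/- sqrt(41))/2, i.e. s ~= 1.7016 or s ~= -4.7016.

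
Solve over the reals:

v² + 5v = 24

v = -8 or v = 3

Bring every term to one side: v² + 5v - 24 = 0.
Factor: (v - 3)(v + 8) = 0.
So v = 3 or v = -8.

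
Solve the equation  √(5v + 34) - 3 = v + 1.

Isolate the radical: √(5v + 34) = v + 4.
Square both sides: 5v + 34 = (v + 4)².
Expand and rearrange: v² + 3v - 18 = 0.
Solving gives v = 3 or v = -6.
Check each candidate in the original equation:
  v = 3: √(49) = 7, while v + 4 = 7 — valid.
  v = -6: √(4) = 2, while v + 4 = -2 — extraneous.

v = 3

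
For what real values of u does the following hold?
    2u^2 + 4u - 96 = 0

Factor: 2(u - 6)(u + 8) = 0.
So u = 6 or u = -8.

u = -8 or u = 6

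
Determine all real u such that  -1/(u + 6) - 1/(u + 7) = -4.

Multiply both sides by (u + 6)(u + 7):
-(u + 7) - (u + 6) = -4(u + 6)(u + 7).
Expand and collect terms: -4u² - 50u - 155 = 0.
By the quadratic formula, u = (50 ± √20) / -8, so u ≈ -6.809 or u ≈ -5.691.
Neither value makes a denominator zero (u ≠ -6, u ≠ -7), so both are valid.

u = -6.809 or u = -5.691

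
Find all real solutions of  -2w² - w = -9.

Rearrange to standard form: -2w² - w + 9 = 0.
Discriminant: (-1)² − 4·(-2)·9 = 73.
Quadratic formula: w = (1 ± √73) / (-4).
So w = -√(73)/4 - 1/4 ≈ -2.386 or w = -1/4 + √(73)/4 ≈ 1.886.

w = -2.386 or w = 1.886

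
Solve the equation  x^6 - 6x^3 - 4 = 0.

x = -0.846 or x = 1.8763

Let u = x^3. The equation becomes u^2 - 6u - 4 = 0.
By the quadratic formula, u = 3 + sqrt(13) or u = 3 - sqrt(13).
x^3 = 3 + sqrt(13) gives x = (3 + sqrt(13))^(1/3) ~= 1.8763.
x^3 = 3 - sqrt(13) gives x = -(-3 + sqrt(13))^(1/3) ~= -0.846.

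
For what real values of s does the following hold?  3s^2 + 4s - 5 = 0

s = -2.1196 or s = 0.7863

Discriminant: (4)^2 - 4*3*(-5) = 76.
Quadratic formula: s = (-4 +/- sqrt(76)) / 6.
So s = -2/3 + sqrt(19)/3 ~= 0.7863 or s = -sqrt(19)/3 - 2/3 ~= -2.1196.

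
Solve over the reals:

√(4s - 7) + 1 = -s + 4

s = 2

Isolate the radical: √(4s - 7) = -s + 3.
Square both sides: 4s - 7 = (-s + 3)².
Expand and rearrange: s² - 10s + 16 = 0.
Solving gives s = 8 or s = 2.
Check each candidate in the original equation:
  s = 8: √(25) = 5, while -s + 3 = -5 — extraneous.
  s = 2: √(1) = 1, while -s + 3 = 1 — valid.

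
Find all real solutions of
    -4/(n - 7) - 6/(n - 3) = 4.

n = 1.1883 or n = 6.3117

Multiply both sides by (n - 7)(n - 3):
-4(n - 3) - 6(n - 7) = 4(n - 7)(n - 3).
Expand and collect terms: 4n² - 30n + 30 = 0.
By the quadratic formula, n = (30 ± √420) / 8, so n ≈ 6.3117 or n ≈ 1.1883.
Neither value makes a denominator zero (n ≠ 7, n ≠ 3), so both are valid.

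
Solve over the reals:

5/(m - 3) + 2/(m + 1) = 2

m = -0.4221 or m = 5.9221

Multiply both sides by (m - 3)(m + 1):
5(m + 1) + 2(m - 3) = 2(m - 3)(m + 1).
Expand and collect terms: 2m^2 - 11m - 5 = 0.
By the quadratic formula, m = (11 +/- sqrt(161)) / 4, so m ~= 5.9221 or m ~= -0.4221.
Neither value makes a denominator zero (m != 3, m != -1), so both are valid.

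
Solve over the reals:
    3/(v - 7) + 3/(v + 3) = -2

Multiply both sides by (v - 7)(v + 3):
3(v + 3) + 3(v - 7) = -2(v - 7)(v + 3).
Expand and collect terms: -2v² + 2v + 54 = 0.
By the quadratic formula, v = (-2 ± √436) / -4, so v ≈ -4.7202 or v ≈ 5.7202.
Neither value makes a denominator zero (v ≠ 7, v ≠ -3), so both are valid.

v = -4.7202 or v = 5.7202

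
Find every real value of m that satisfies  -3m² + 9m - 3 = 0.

Discriminant: (9)² − 4·(-3)·(-3) = 45.
Quadratic formula: m = (-9 ± √45) / (-6).
So m = 3/2 - √(5)/2 ≈ 0.382 or m = √(5)/2 + 3/2 ≈ 2.618.

m = 0.382 or m = 2.618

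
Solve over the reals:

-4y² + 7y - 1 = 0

y = 0.1569 or y = 1.5931

Discriminant: (7)² − 4·(-4)·(-1) = 33.
Quadratic formula: y = (-7 ± √33) / (-8).
So y = 7/8 - √(33)/8 ≈ 0.1569 or y = √(33)/8 + 7/8 ≈ 1.5931.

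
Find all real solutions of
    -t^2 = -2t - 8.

t = -2 or t = 4

Bring every term to one side: -t^2 + 2t + 8 = 0.
Factor: -1(t + 2)(t - 4) = 0.
So t = -2 or t = 4.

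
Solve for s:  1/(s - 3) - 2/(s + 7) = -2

s = -5.9408 or s = 2.4408

Multiply both sides by (s - 3)(s + 7):
(s + 7) - 2(s - 3) = -2(s - 3)(s + 7).
Expand and collect terms: -2s^2 - 7s + 29 = 0.
By the quadratic formula, s = (7 +/- sqrt(281)) / -4, so s ~= -5.9408 or s ~= 2.4408.
Neither value makes a denominator zero (s != 3, s != -7), so both are valid.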